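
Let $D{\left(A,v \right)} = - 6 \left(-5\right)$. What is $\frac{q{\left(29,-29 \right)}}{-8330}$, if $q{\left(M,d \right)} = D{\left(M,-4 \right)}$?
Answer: $- \frac{3}{833} \approx -0.0036014$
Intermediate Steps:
$D{\left(A,v \right)} = 30$ ($D{\left(A,v \right)} = \left(-1\right) \left(-30\right) = 30$)
$q{\left(M,d \right)} = 30$
$\frac{q{\left(29,-29 \right)}}{-8330} = \frac{30}{-8330} = 30 \left(- \frac{1}{8330}\right) = - \frac{3}{833}$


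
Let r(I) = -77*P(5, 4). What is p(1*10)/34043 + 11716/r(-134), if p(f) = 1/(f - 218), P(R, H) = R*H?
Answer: -20740085361/2726163440 ≈ -7.6078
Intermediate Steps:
P(R, H) = H*R
r(I) = -1540 (r(I) = -308*5 = -77*20 = -1540)
p(f) = 1/(-218 + f)
p(1*10)/34043 + 11716/r(-134) = 1/((-218 + 1*10)*34043) + 11716/(-1540) = (1/34043)/(-218 + 10) + 11716*(-1/1540) = (1/34043)/(-208) - 2929/385 = -1/208*1/34043 - 2929/385 = -1/7080944 - 2929/385 = -20740085361/2726163440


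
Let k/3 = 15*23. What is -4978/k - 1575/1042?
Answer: -6817201/1078470 ≈ -6.3212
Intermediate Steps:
k = 1035 (k = 3*(15*23) = 3*345 = 1035)
-4978/k - 1575/1042 = -4978/1035 - 1575/1042 = -6817201/1078470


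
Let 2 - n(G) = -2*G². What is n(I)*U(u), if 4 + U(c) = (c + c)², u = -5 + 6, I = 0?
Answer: 0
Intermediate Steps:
n(G) = 2 + 2*G² (n(G) = 2 - (-2)*G² = 2 + 2*G²)
u = 1
U(c) = -4 + 4*c² (U(c) = -4 + (c + c)² = -4 + (2*c)² = -4 + 4*c²)
n(I)*U(u) = (2 + 2*0²)*(-4 + 4*1²) = (2 + 2*0)*(-4 + 4*1) = (2 + 0)*(-4 + 4) = 2*0 = 0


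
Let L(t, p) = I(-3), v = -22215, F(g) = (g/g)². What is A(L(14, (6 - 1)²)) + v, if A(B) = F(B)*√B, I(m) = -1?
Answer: -22215 + I ≈ -22215.0 + 1.0*I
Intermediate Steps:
F(g) = 1 (F(g) = 1² = 1)
L(t, p) = -1
A(B) = √B (A(B) = 1*√B = √B)
A(L(14, (6 - 1)²)) + v = √(-1) - 22215 = I - 22215 = -22215 + I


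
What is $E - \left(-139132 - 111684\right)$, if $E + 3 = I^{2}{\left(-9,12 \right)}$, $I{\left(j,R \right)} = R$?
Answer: $250957$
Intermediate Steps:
$E = 141$ ($E = -3 + 12^{2} = -3 + 144 = 141$)
$E - \left(-139132 - 111684\right) = 141 - \left(-139132 - 111684\right) = 141 - -250816 = 141 + 250816 = 250957$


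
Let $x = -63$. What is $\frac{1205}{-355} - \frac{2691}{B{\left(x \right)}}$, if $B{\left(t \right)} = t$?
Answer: $\frac{19542}{497} \approx 39.32$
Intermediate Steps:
$\frac{1205}{-355} - \frac{2691}{B{\left(x \right)}} = \frac{1205}{-355} - \frac{2691}{-63} = 1205 \left(- \frac{1}{355}\right) - - \frac{299}{7} = - \frac{241}{71} + \frac{299}{7} = \frac{19542}{497}$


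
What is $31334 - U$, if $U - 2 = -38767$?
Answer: $70099$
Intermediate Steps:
$U = -38765$ ($U = 2 - 38767 = -38765$)
$31334 - U = 31334 - -38765 = 31334 + 38765 = 70099$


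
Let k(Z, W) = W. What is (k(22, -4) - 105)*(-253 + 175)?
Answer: 8502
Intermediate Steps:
(k(22, -4) - 105)*(-253 + 175) = (-4 - 105)*(-253 + 175) = -109*(-78) = 8502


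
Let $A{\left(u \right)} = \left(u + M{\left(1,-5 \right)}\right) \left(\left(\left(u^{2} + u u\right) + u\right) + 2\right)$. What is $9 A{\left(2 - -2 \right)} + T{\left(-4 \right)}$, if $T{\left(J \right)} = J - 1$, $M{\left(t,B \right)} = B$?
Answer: $-347$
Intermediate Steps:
$T{\left(J \right)} = -1 + J$ ($T{\left(J \right)} = J - 1 = -1 + J$)
$A{\left(u \right)} = \left(-5 + u\right) \left(2 + u + 2 u^{2}\right)$ ($A{\left(u \right)} = \left(u - 5\right) \left(\left(\left(u^{2} + u u\right) + u\right) + 2\right) = \left(-5 + u\right) \left(\left(\left(u^{2} + u^{2}\right) + u\right) + 2\right) = \left(-5 + u\right) \left(\left(2 u^{2} + u\right) + 2\right) = \left(-5 + u\right) \left(\left(u + 2 u^{2}\right) + 2\right) = \left(-5 + u\right) \left(2 + u + 2 u^{2}\right)$)
$9 A{\left(2 - -2 \right)} + T{\left(-4 \right)} = 9 \left(-10 - 9 \left(2 - -2\right)^{2} - 3 \left(2 - -2\right) + 2 \left(2 - -2\right)^{3}\right) - 5 = 9 \left(-10 - 9 \left(2 + 2\right)^{2} - 3 \left(2 + 2\right) + 2 \left(2 + 2\right)^{3}\right) - 5 = 9 \left(-10 - 9 \cdot 4^{2} - 12 + 2 \cdot 4^{3}\right) - 5 = 9 \left(-10 - 144 - 12 + 2 \cdot 64\right) - 5 = 9 \left(-10 - 144 - 12 + 128\right) - 5 = 9 \left(-38\right) - 5 = -342 - 5 = -347$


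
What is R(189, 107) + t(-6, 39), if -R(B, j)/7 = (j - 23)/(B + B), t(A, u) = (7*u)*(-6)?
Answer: -14756/9 ≈ -1639.6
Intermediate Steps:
t(A, u) = -42*u
R(B, j) = -7*(-23 + j)/(2*B) (R(B, j) = -7*(j - 23)/(B + B) = -7*(-23 + j)/(2*B))
R(189, 107) + t(-6, 39) = (7/2)*(23 - 1*107)/189 - 42*39 = (7/2)*(1/189)*(23 - 107) - 1638 = (7/2)*(1/189)*(-84) - 1638 = -14/9 - 1638 = -14756/9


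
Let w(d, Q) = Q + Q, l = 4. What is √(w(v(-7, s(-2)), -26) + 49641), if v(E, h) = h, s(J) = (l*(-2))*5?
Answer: √49589 ≈ 222.69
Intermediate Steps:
s(J) = -40 (s(J) = (4*(-2))*5 = -8*5 = -40)
w(d, Q) = 2*Q
√(w(v(-7, s(-2)), -26) + 49641) = √(2*(-26) + 49641) = √(-52 + 49641) = √49589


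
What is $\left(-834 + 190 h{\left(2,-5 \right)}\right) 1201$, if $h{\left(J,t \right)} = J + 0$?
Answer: $-545254$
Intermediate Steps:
$h{\left(J,t \right)} = J$
$\left(-834 + 190 h{\left(2,-5 \right)}\right) 1201 = \left(-834 + 190 \cdot 2\right) 1201 = \left(-834 + 380\right) 1201 = \left(-454\right) 1201 = -545254$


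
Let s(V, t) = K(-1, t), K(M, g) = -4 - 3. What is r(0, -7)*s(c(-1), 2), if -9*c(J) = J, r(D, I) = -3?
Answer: 21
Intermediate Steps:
c(J) = -J/9
K(M, g) = -7
s(V, t) = -7
r(0, -7)*s(c(-1), 2) = -3*(-7) = 21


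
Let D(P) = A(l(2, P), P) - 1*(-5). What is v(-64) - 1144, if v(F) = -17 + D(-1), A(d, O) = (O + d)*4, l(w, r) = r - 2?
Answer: -1172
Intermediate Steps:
l(w, r) = -2 + r
A(d, O) = 4*O + 4*d
D(P) = -3 + 8*P (D(P) = (4*P + 4*(-2 + P)) - 1*(-5) = (4*P + (-8 + 4*P)) + 5 = (-8 + 8*P) + 5 = -3 + 8*P)
v(F) = -28 (v(F) = -17 + (-3 + 8*(-1)) = -17 + (-3 - 8) = -17 - 11 = -28)
v(-64) - 1144 = -28 - 1144 = -1172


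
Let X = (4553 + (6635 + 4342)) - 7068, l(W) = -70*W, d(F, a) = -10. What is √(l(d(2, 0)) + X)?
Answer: 3*√1018 ≈ 95.718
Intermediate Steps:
X = 8462 (X = (4553 + 10977) - 7068 = 15530 - 7068 = 8462)
√(l(d(2, 0)) + X) = √(-70*(-10) + 8462) = √(700 + 8462) = √9162 = 3*√1018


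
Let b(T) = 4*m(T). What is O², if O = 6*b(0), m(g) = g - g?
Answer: 0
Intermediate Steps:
m(g) = 0
b(T) = 0 (b(T) = 4*0 = 0)
O = 0 (O = 6*0 = 0)
O² = 0² = 0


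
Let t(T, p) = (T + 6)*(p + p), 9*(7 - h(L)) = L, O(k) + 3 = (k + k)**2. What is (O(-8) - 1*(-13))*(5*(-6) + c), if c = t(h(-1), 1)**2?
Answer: 14168756/81 ≈ 1.7492e+5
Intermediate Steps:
O(k) = -3 + 4*k**2 (O(k) = -3 + (k + k)**2 = -3 + (2*k)**2 = -3 + 4*k**2)
h(L) = 7 - L/9
t(T, p) = 2*p*(6 + T) (t(T, p) = (6 + T)*(2*p) = 2*p*(6 + T))
c = 55696/81 (c = (2*1*(6 + (7 - 1/9*(-1))))**2 = (2*1*(6 + (7 + 1/9)))**2 = (2*1*(6 + 64/9))**2 = (2*1*(118/9))**2 = (236/9)**2 = 55696/81 ≈ 687.60)
(O(-8) - 1*(-13))*(5*(-6) + c) = ((-3 + 4*(-8)**2) - 1*(-13))*(5*(-6) + 55696/81) = ((-3 + 4*64) + 13)*(-30 + 55696/81) = ((-3 + 256) + 13)*(53266/81) = (253 + 13)*(53266/81) = 266*(53266/81) = 14168756/81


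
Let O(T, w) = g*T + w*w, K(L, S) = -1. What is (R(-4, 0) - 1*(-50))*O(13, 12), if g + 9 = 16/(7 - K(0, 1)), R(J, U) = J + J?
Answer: 2226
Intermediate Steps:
R(J, U) = 2*J
g = -7 (g = -9 + 16/(7 - 1*(-1)) = -9 + 16/(7 + 1) = -9 + 16/8 = -9 + 16*(⅛) = -9 + 2 = -7)
O(T, w) = w² - 7*T (O(T, w) = -7*T + w*w = -7*T + w² = w² - 7*T)
(R(-4, 0) - 1*(-50))*O(13, 12) = (2*(-4) - 1*(-50))*(12² - 7*13) = (-8 + 50)*(144 - 91) = 42*53 = 2226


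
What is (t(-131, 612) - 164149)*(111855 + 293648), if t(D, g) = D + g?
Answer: -66367865004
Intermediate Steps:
(t(-131, 612) - 164149)*(111855 + 293648) = ((-131 + 612) - 164149)*(111855 + 293648) = (481 - 164149)*405503 = -163668*405503 = -66367865004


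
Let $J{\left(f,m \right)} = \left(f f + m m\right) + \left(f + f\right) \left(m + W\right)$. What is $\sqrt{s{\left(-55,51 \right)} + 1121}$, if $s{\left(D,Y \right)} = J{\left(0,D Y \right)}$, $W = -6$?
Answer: $\sqrt{7869146} \approx 2805.2$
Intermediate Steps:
$J{\left(f,m \right)} = f^{2} + m^{2} + 2 f \left(-6 + m\right)$ ($J{\left(f,m \right)} = \left(f f + m m\right) + \left(f + f\right) \left(m - 6\right) = \left(f^{2} + m^{2}\right) + 2 f \left(-6 + m\right) = f^{2} + m^{2} + 2 f \left(-6 + m\right)$)
$s{\left(D,Y \right)} = D^{2} Y^{2}$ ($s{\left(D,Y \right)} = 0^{2} + \left(D Y\right)^{2} - 0 + 2 \cdot 0 D Y = 0 + D^{2} Y^{2} + 0 + 0 = D^{2} Y^{2}$)
$\sqrt{s{\left(-55,51 \right)} + 1121} = \sqrt{\left(-55\right)^{2} \cdot 51^{2} + 1121} = \sqrt{3025 \cdot 2601 + 1121} = \sqrt{7868025 + 1121} = \sqrt{7869146}$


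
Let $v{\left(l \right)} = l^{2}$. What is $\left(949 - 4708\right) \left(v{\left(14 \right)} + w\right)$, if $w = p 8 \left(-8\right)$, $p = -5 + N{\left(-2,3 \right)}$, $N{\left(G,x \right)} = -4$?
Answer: $-2901948$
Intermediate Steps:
$p = -9$ ($p = -5 - 4 = -9$)
$w = 576$ ($w = \left(-9\right) 8 \left(-8\right) = \left(-72\right) \left(-8\right) = 576$)
$\left(949 - 4708\right) \left(v{\left(14 \right)} + w\right) = \left(949 - 4708\right) \left(14^{2} + 576\right) = - 3759 \left(196 + 576\right) = \left(-3759\right) 772 = -2901948$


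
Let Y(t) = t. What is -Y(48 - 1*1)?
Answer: -47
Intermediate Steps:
-Y(48 - 1*1) = -(48 - 1*1) = -(48 - 1) = -1*47 = -47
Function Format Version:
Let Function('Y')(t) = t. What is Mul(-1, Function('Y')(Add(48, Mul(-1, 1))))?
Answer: -47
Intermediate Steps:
Mul(-1, Function('Y')(Add(48, Mul(-1, 1)))) = Mul(-1, Add(48, Mul(-1, 1))) = Mul(-1, Add(48, -1)) = Mul(-1, 47) = -47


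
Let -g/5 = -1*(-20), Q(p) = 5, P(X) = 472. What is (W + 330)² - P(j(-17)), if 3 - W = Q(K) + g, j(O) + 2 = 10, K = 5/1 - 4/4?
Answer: 182712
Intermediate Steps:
K = 4 (K = 5*1 - 4*¼ = 5 - 1 = 4)
j(O) = 8 (j(O) = -2 + 10 = 8)
g = -100 (g = -(-5)*(-20) = -5*20 = -100)
W = 98 (W = 3 - (5 - 100) = 3 - 1*(-95) = 3 + 95 = 98)
(W + 330)² - P(j(-17)) = (98 + 330)² - 1*472 = 428² - 472 = 183184 - 472 = 182712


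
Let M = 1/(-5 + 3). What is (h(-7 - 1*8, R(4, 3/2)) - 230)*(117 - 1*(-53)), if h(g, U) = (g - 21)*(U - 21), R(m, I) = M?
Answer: 92480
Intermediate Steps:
M = -½ (M = 1/(-2) = -½ ≈ -0.50000)
R(m, I) = -½
h(g, U) = (-21 + U)*(-21 + g) (h(g, U) = (-21 + g)*(-21 + U) = (-21 + U)*(-21 + g))
(h(-7 - 1*8, R(4, 3/2)) - 230)*(117 - 1*(-53)) = ((441 - 21*(-½) - 21*(-7 - 1*8) - (-7 - 1*8)/2) - 230)*(117 - 1*(-53)) = ((441 + 21/2 - 21*(-7 - 8) - (-7 - 8)/2) - 230)*(117 + 53) = ((441 + 21/2 - 21*(-15) - ½*(-15)) - 230)*170 = ((441 + 21/2 + 315 + 15/2) - 230)*170 = (774 - 230)*170 = 544*170 = 92480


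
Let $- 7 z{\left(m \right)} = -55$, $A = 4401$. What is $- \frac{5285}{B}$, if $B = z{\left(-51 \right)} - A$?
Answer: $\frac{36995}{30752} \approx 1.203$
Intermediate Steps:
$z{\left(m \right)} = \frac{55}{7}$ ($z{\left(m \right)} = \left(- \frac{1}{7}\right) \left(-55\right) = \frac{55}{7}$)
$B = - \frac{30752}{7}$ ($B = \frac{55}{7} - 4401 = - \frac{30752}{7} \approx -4393.1$)
$- \frac{5285}{B} = - \frac{5285}{- \frac{30752}{7}} = \left(-5285\right) \left(- \frac{7}{30752}\right) = \frac{36995}{30752}$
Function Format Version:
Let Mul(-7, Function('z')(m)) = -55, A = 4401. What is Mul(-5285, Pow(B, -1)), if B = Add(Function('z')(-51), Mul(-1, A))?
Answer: Rational(36995, 30752) ≈ 1.2030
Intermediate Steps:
Function('z')(m) = Rational(55, 7) (Function('z')(m) = Mul(Rational(-1, 7), -55) = Rational(55, 7))
B = Rational(-30752, 7) (B = Add(Rational(55, 7), Mul(-1, 4401)) = Add(Rational(55, 7), -4401) = Rational(-30752, 7) ≈ -4393.1)
Mul(-5285, Pow(B, -1)) = Mul(-5285, Pow(Rational(-30752, 7), -1)) = Mul(-5285, Rational(-7, 30752)) = Rational(36995, 30752)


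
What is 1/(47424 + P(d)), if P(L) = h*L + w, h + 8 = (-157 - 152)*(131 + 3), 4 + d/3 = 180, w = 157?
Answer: -1/21819011 ≈ -4.5832e-8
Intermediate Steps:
d = 528 (d = -12 + 3*180 = -12 + 540 = 528)
h = -41414 (h = -8 + (-157 - 152)*(131 + 3) = -8 - 309*134 = -8 - 41406 = -41414)
P(L) = 157 - 41414*L (P(L) = -41414*L + 157 = 157 - 41414*L)
1/(47424 + P(d)) = 1/(47424 + (157 - 41414*528)) = 1/(47424 + (157 - 21866592)) = 1/(47424 - 21866435) = 1/(-21819011) = -1/21819011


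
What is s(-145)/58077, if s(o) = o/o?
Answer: 1/58077 ≈ 1.7219e-5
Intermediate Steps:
s(o) = 1
s(-145)/58077 = 1/58077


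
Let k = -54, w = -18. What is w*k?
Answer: 972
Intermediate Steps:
w*k = -18*(-54) = 972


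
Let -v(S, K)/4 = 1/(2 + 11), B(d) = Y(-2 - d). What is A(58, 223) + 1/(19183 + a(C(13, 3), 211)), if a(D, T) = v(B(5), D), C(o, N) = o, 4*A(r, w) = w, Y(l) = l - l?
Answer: 55610677/997500 ≈ 55.750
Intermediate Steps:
Y(l) = 0
A(r, w) = w/4
B(d) = 0
v(S, K) = -4/13 (v(S, K) = -4/(2 + 11) = -4/13)
a(D, T) = -4/13
A(58, 223) + 1/(19183 + a(C(13, 3), 211)) = (¼)*223 + 1/(19183 - 4/13) = 223/4 + 1/(249375/13) = 223/4 + 13/249375 = 55610677/997500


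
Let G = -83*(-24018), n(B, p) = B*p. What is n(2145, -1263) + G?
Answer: -715641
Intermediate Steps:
G = 1993494
n(2145, -1263) + G = 2145*(-1263) + 1993494 = -2709135 + 1993494 = -715641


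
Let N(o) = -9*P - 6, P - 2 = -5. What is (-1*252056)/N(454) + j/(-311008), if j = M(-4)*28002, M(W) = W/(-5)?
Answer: -6999277043/583140 ≈ -12003.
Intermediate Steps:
P = -3 (P = 2 - 5 = -3)
M(W) = -W/5 (M(W) = W*(-⅕) = -W/5)
N(o) = 21 (N(o) = -9*(-3) - 6 = 27 - 6 = 21)
j = 112008/5 (j = -⅕*(-4)*28002 = (⅘)*28002 = 112008/5 ≈ 22402.)
(-1*252056)/N(454) + j/(-311008) = -1*252056/21 + (112008/5)/(-311008) = -252056*1/21 + (112008/5)*(-1/311008) = -36008/3 - 14001/194380 = -6999277043/583140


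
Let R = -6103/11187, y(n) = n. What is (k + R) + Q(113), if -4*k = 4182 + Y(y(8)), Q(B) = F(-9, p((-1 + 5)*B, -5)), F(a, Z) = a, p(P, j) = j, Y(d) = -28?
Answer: -23448971/22374 ≈ -1048.0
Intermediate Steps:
R = -6103/11187 (R = -6103*1/11187 = -6103/11187 ≈ -0.54554)
Q(B) = -9
k = -2077/2 (k = -(4182 - 28)/4 = -1/4*4154 = -2077/2 ≈ -1038.5)
(k + R) + Q(113) = (-2077/2 - 6103/11187) - 9 = -23247605/22374 - 9 = -23448971/22374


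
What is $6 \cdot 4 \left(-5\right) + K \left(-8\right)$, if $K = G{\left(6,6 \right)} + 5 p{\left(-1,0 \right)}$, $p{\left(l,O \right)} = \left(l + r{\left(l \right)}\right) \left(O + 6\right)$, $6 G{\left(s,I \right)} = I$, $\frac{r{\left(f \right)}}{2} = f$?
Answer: $592$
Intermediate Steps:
$r{\left(f \right)} = 2 f$
$G{\left(s,I \right)} = \frac{I}{6}$
$p{\left(l,O \right)} = 3 l \left(6 + O\right)$ ($p{\left(l,O \right)} = \left(l + 2 l\right) \left(O + 6\right) = 3 l \left(6 + O\right)$)
$K = -89$ ($K = \frac{1}{6} \cdot 6 + 5 \cdot 3 \left(-1\right) \left(6 + 0\right) = 1 + 5 \cdot 3 \left(-1\right) 6 = 1 + 5 \left(-18\right) = 1 - 90 = -89$)
$6 \cdot 4 \left(-5\right) + K \left(-8\right) = 6 \cdot 4 \left(-5\right) - -712 = 24 \left(-5\right) + 712 = -120 + 712 = 592$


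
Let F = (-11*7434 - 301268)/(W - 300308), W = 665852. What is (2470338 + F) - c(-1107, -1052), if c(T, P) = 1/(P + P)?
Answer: 237493431813983/96138072 ≈ 2.4703e+6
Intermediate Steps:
c(T, P) = 1/(2*P)
F = -191521/182772 (F = (-11*7434 - 301268)/(665852 - 300308) = (-81774 - 301268)/365544 = -383042*1/365544 = -191521/182772 ≈ -1.0479)
(2470338 + F) - c(-1107, -1052) = (2470338 - 191521/182772) - 1/(2*(-1052)) = 451508425415/182772 - (-1)/(2*1052) = 451508425415/182772 - 1*(-1/2104) = 451508425415/182772 + 1/2104 = 237493431813983/96138072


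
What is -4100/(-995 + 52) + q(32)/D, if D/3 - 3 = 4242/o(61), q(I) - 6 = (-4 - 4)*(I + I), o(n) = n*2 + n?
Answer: -230818/110193 ≈ -2.0947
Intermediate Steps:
o(n) = 3*n (o(n) = 2*n + n = 3*n)
q(I) = 6 - 16*I (q(I) = 6 + (-4 - 4)*(I + I) = 6 - 16*I)
D = 4791/61 (D = 9 + 3*(4242/((3*61))) = 9 + 3*(4242/183) = 9 + 3*(4242*(1/183)) = 9 + 3*(1414/61) = 9 + 4242/61 = 4791/61 ≈ 78.541)
-4100/(-995 + 52) + q(32)/D = -4100/(-995 + 52) + (6 - 16*32)/(4791/61) = -4100/(-943) + (6 - 512)*(61/4791) = -4100*(-1/943) - 506*61/4791 = 100/23 - 30866/4791 = -230818/110193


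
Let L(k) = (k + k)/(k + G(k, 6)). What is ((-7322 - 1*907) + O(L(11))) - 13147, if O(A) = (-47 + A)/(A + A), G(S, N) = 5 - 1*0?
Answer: -470637/22 ≈ -21393.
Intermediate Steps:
G(S, N) = 5 (G(S, N) = 5 + 0 = 5)
L(k) = 2*k/(5 + k) (L(k) = (k + k)/(k + 5) = (2*k)/(5 + k) = 2*k/(5 + k))
O(A) = (-47 + A)/(2*A) (O(A) = (-47 + A)/((2*A)) = (-47 + A)*(1/(2*A)) = (-47 + A)/(2*A))
((-7322 - 1*907) + O(L(11))) - 13147 = ((-7322 - 1*907) + (-47 + 2*11/(5 + 11))/(2*((2*11/(5 + 11))))) - 13147 = ((-7322 - 907) + (-47 + 2*11/16)/(2*((2*11/16)))) - 13147 = (-8229 + (-47 + 2*11*(1/16))/(2*((2*11*(1/16))))) - 13147 = (-8229 + (-47 + 11/8)/(2*(11/8))) - 13147 = (-8229 + (1/2)*(8/11)*(-365/8)) - 13147 = (-8229 - 365/22) - 13147 = -181403/22 - 13147 = -470637/22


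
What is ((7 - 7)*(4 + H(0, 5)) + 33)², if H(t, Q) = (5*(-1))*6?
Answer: 1089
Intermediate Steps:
H(t, Q) = -30 (H(t, Q) = -5*6 = -30)
((7 - 7)*(4 + H(0, 5)) + 33)² = ((7 - 7)*(4 - 30) + 33)² = (0*(-26) + 33)² = (0 + 33)² = 33² = 1089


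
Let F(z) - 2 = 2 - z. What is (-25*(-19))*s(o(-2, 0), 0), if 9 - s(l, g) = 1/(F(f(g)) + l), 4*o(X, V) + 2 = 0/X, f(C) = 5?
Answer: 13775/3 ≈ 4591.7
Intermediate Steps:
o(X, V) = -½ (o(X, V) = -½ + (0/X)/4 = -½ + (¼)*0 = -½ + 0 = -½)
F(z) = 4 - z (F(z) = 2 + (2 - z) = 4 - z)
s(l, g) = 9 - 1/(-1 + l) (s(l, g) = 9 - 1/((4 - 1*5) + l) = 9 - 1/((4 - 5) + l) = 9 - 1/(-1 + l))
(-25*(-19))*s(o(-2, 0), 0) = (-25*(-19))*((-10 + 9*(-½))/(-1 - ½)) = 475*((-10 - 9/2)/(-3/2)) = 475*(-⅔*(-29/2)) = 475*(29/3) = 13775/3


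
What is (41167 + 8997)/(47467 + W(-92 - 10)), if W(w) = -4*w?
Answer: 50164/47875 ≈ 1.0478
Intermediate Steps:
(41167 + 8997)/(47467 + W(-92 - 10)) = (41167 + 8997)/(47467 - 4*(-92 - 10)) = 50164/(47467 - 4*(-102)) = 50164/(47467 + 408) = 50164/47875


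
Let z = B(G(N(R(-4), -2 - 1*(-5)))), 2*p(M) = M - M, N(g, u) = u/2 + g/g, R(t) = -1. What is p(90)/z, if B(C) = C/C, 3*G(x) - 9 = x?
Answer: 0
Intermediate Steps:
N(g, u) = 1 + u/2 (N(g, u) = u*(½) + 1 = u/2 + 1 = 1 + u/2)
G(x) = 3 + x/3
B(C) = 1
p(M) = 0 (p(M) = (M - M)/2 = (½)*0 = 0)
z = 1
p(90)/z = 0/1 = 0*1 = 0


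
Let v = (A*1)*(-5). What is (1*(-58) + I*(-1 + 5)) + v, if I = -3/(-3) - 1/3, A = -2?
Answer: -136/3 ≈ -45.333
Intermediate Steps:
I = ⅔ (I = -3*(-⅓) - 1*⅓ = 1 - ⅓ = ⅔ ≈ 0.66667)
v = 10 (v = -2*1*(-5) = -2*(-5) = 10)
(1*(-58) + I*(-1 + 5)) + v = (1*(-58) + 2*(-1 + 5)/3) + 10 = (-58 + (⅔)*4) + 10 = (-58 + 8/3) + 10 = -166/3 + 10 = -136/3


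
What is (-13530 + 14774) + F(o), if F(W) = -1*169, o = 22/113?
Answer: 1075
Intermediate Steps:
o = 22/113 (o = 22*(1/113) = 22/113 ≈ 0.19469)
F(W) = -169
(-13530 + 14774) + F(o) = (-13530 + 14774) - 169 = 1244 - 169 = 1075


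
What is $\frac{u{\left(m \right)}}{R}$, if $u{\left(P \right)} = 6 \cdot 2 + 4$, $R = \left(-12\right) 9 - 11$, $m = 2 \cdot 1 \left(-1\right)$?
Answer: $- \frac{16}{119} \approx -0.13445$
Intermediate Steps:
$m = -2$ ($m = 2 \left(-1\right) = -2$)
$R = -119$ ($R = -108 - 11 = -119$)
$u{\left(P \right)} = 16$ ($u{\left(P \right)} = 12 + 4 = 16$)
$\frac{u{\left(m \right)}}{R} = \frac{16}{-119} = 16 \left(- \frac{1}{119}\right) = - \frac{16}{119}$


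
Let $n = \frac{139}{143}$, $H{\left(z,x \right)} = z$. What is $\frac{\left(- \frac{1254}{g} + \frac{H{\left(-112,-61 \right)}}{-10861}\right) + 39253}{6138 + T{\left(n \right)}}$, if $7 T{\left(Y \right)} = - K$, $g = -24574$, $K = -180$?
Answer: $\frac{1666727358247}{261717962301} \approx 6.3684$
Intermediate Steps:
$n = \frac{139}{143}$ ($n = 139 \cdot \frac{1}{143} = \frac{139}{143} \approx 0.97203$)
$T{\left(Y \right)} = \frac{180}{7}$ ($T{\left(Y \right)} = \frac{\left(-1\right) \left(-180\right)}{7} = \frac{1}{7} \cdot 180 = \frac{180}{7}$)
$\frac{\left(- \frac{1254}{g} + \frac{H{\left(-112,-61 \right)}}{-10861}\right) + 39253}{6138 + T{\left(n \right)}} = \frac{\left(- \frac{1254}{-24574} - \frac{112}{-10861}\right) + 39253}{6138 + \frac{180}{7}} = \frac{\left(\left(-1254\right) \left(- \frac{1}{24574}\right) - - \frac{112}{10861}\right) + 39253}{\frac{43146}{7}} = \left(\left(\frac{57}{1117} + \frac{112}{10861}\right) + 39253\right) \frac{7}{43146} = \left(\frac{744181}{12131737} + 39253\right) \frac{7}{43146} = \frac{476207816642}{12131737} \cdot \frac{7}{43146} = \frac{1666727358247}{261717962301}$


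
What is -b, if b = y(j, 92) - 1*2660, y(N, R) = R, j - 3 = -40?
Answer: 2568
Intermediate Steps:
j = -37 (j = 3 - 40 = -37)
b = -2568 (b = 92 - 1*2660 = 92 - 2660 = -2568)
-b = -1*(-2568) = 2568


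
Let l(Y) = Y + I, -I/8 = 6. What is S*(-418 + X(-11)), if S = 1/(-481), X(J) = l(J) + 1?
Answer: 476/481 ≈ 0.98960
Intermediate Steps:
I = -48 (I = -8*6 = -48)
l(Y) = -48 + Y (l(Y) = Y - 48 = -48 + Y)
X(J) = -47 + J (X(J) = (-48 + J) + 1 = -47 + J)
S = -1/481 ≈ -0.0020790
S*(-418 + X(-11)) = -(-418 + (-47 - 11))/481 = -(-418 - 58)/481 = -1/481*(-476) = 476/481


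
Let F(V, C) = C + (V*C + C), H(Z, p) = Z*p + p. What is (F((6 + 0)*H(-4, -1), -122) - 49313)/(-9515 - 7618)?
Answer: 17251/5711 ≈ 3.0207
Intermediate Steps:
H(Z, p) = p + Z*p
F(V, C) = 2*C + C*V (F(V, C) = C + (C*V + C) = C + (C + C*V) = 2*C + C*V)
(F((6 + 0)*H(-4, -1), -122) - 49313)/(-9515 - 7618) = (-122*(2 + (6 + 0)*(-(1 - 4))) - 49313)/(-9515 - 7618) = (-122*(2 + 6*(-1*(-3))) - 49313)/(-17133) = (-122*(2 + 6*3) - 49313)*(-1/17133) = (-122*(2 + 18) - 49313)*(-1/17133) = (-122*20 - 49313)*(-1/17133) = (-2440 - 49313)*(-1/17133) = -51753*(-1/17133) = 17251/5711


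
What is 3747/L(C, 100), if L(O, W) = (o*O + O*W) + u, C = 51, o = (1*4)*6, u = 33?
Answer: 1249/2119 ≈ 0.58943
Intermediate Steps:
o = 24 (o = 4*6 = 24)
L(O, W) = 33 + 24*O + O*W (L(O, W) = (24*O + O*W) + 33 = 33 + 24*O + O*W)
3747/L(C, 100) = 3747/(33 + 24*51 + 51*100) = 3747/(33 + 1224 + 5100) = 3747/6357 = 3747*(1/6357) = 1249/2119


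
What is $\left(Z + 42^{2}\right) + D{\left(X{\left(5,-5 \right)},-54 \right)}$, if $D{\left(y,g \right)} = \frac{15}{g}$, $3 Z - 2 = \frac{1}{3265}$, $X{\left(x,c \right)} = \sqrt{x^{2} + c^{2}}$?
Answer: $\frac{103693141}{58770} \approx 1764.4$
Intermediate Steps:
$X{\left(x,c \right)} = \sqrt{c^{2} + x^{2}}$
$Z = \frac{2177}{3265}$ ($Z = \frac{2}{3} + \frac{1}{3 \cdot 3265} = \frac{2}{3} + \frac{1}{3} \cdot \frac{1}{3265} = \frac{2}{3} + \frac{1}{9795} = \frac{2177}{3265} \approx 0.66677$)
$\left(Z + 42^{2}\right) + D{\left(X{\left(5,-5 \right)},-54 \right)} = \left(\frac{2177}{3265} + 42^{2}\right) + \frac{15}{-54} = \left(\frac{2177}{3265} + 1764\right) + 15 \left(- \frac{1}{54}\right) = \frac{5761637}{3265} - \frac{5}{18} = \frac{103693141}{58770}$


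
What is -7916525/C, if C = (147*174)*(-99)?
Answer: 7916525/2532222 ≈ 3.1263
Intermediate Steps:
C = -2532222 (C = 25578*(-99) = -2532222)
-7916525/C = -7916525/(-2532222) = -7916525*(-1/2532222) = 7916525/2532222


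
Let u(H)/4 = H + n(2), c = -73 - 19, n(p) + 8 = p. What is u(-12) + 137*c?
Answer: -12676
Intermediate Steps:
n(p) = -8 + p
c = -92
u(H) = -24 + 4*H (u(H) = 4*(H + (-8 + 2)) = 4*(H - 6) = 4*(-6 + H) = -24 + 4*H)
u(-12) + 137*c = (-24 + 4*(-12)) + 137*(-92) = (-24 - 48) - 12604 = -72 - 12604 = -12676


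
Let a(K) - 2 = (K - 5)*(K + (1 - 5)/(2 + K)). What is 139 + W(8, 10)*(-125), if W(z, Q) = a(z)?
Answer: -2961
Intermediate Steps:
a(K) = 2 + (-5 + K)*(K - 4/(2 + K)) (a(K) = 2 + (K - 5)*(K + (1 - 5)/(2 + K)) = 2 + (-5 + K)*(K - 4/(2 + K)))
W(z, Q) = (24 + z³ - 12*z - 3*z²)/(2 + z)
139 + W(8, 10)*(-125) = 139 + ((24 + 8³ - 12*8 - 3*8²)/(2 + 8))*(-125) = 139 + ((24 + 512 - 96 - 3*64)/10)*(-125) = 139 + ((24 + 512 - 96 - 192)/10)*(-125) = 139 + ((⅒)*248)*(-125) = 139 + (124/5)*(-125) = 139 - 3100 = -2961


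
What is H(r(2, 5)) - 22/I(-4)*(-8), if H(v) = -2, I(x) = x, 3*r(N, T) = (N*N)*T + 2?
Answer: -46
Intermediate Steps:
r(N, T) = ⅔ + T*N²/3 (r(N, T) = ((N*N)*T + 2)/3 = (N²*T + 2)/3 = (T*N² + 2)/3 = (2 + T*N²)/3 = ⅔ + T*N²/3)
H(r(2, 5)) - 22/I(-4)*(-8) = -2 - 22/(-4)*(-8) = -2 - 22*(-¼)*(-8) = -2 + (11/2)*(-8) = -2 - 44 = -46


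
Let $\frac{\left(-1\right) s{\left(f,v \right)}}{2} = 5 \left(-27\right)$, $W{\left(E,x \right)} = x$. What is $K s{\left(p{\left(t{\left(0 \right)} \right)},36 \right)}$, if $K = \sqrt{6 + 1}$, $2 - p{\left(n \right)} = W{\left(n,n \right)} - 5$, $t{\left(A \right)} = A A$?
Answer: $270 \sqrt{7} \approx 714.35$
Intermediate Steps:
$t{\left(A \right)} = A^{2}$
$p{\left(n \right)} = 7 - n$ ($p{\left(n \right)} = 2 - \left(n - 5\right) = 2 - \left(-5 + n\right) = 7 - n$)
$s{\left(f,v \right)} = 270$ ($s{\left(f,v \right)} = - 2 \cdot 5 \left(-27\right) = \left(-2\right) \left(-135\right) = 270$)
$K = \sqrt{7} \approx 2.6458$
$K s{\left(p{\left(t{\left(0 \right)} \right)},36 \right)} = \sqrt{7} \cdot 270 = 270 \sqrt{7}$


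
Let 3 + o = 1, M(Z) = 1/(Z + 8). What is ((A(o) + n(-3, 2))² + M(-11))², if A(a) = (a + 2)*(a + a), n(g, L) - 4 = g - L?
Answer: 4/9 ≈ 0.44444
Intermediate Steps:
n(g, L) = 4 + g - L (n(g, L) = 4 + (g - L) = 4 + g - L)
M(Z) = 1/(8 + Z)
o = -2 (o = -3 + 1 = -2)
A(a) = 2*a*(2 + a) (A(a) = (2 + a)*(2*a) = 2*a*(2 + a))
((A(o) + n(-3, 2))² + M(-11))² = ((2*(-2)*(2 - 2) + (4 - 3 - 1*2))² + 1/(8 - 11))² = ((2*(-2)*0 + (4 - 3 - 2))² + 1/(-3))² = ((0 - 1)² - ⅓)² = ((-1)² - ⅓)² = (1 - ⅓)² = (⅔)² = 4/9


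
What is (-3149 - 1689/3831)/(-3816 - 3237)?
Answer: 1340612/3002227 ≈ 0.44654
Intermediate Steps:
(-3149 - 1689/3831)/(-3816 - 3237) = (-3149 - 1689*1/3831)/(-7053) = (-3149 - 563/1277)*(-1/7053) = -4021836/1277*(-1/7053) = 1340612/3002227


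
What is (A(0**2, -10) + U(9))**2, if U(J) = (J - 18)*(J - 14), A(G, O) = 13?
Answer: 3364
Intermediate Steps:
U(J) = (-18 + J)*(-14 + J)
(A(0**2, -10) + U(9))**2 = (13 + (252 + 9**2 - 32*9))**2 = (13 + (252 + 81 - 288))**2 = (13 + 45)**2 = 58**2 = 3364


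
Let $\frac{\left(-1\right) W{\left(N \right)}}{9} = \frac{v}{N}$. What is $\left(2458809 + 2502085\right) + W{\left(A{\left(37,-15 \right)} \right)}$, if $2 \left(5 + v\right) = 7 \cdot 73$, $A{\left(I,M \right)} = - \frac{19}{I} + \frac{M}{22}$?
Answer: $\frac{4828785025}{973} \approx 4.9628 \cdot 10^{6}$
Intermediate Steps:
$A{\left(I,M \right)} = - \frac{19}{I} + \frac{M}{22}$ ($A{\left(I,M \right)} = - \frac{19}{I} + M \frac{1}{22} = - \frac{19}{I} + \frac{M}{22}$)
$v = \frac{501}{2}$ ($v = -5 + \frac{7 \cdot 73}{2} = -5 + \frac{1}{2} \cdot 511 = -5 + \frac{511}{2} = \frac{501}{2} \approx 250.5$)
$W{\left(N \right)} = - \frac{4509}{2 N}$ ($W{\left(N \right)} = - 9 \frac{501}{2 N} = - \frac{4509}{2 N}$)
$\left(2458809 + 2502085\right) + W{\left(A{\left(37,-15 \right)} \right)} = \left(2458809 + 2502085\right) - \frac{4509}{2 \left(- \frac{19}{37} + \frac{1}{22} \left(-15\right)\right)} = 4960894 - \frac{4509}{2 \left(\left(-19\right) \frac{1}{37} - \frac{15}{22}\right)} = 4960894 - \frac{4509}{2 \left(- \frac{19}{37} - \frac{15}{22}\right)} = 4960894 - \frac{4509}{2 \left(- \frac{973}{814}\right)} = 4960894 - - \frac{1835163}{973} = 4960894 + \frac{1835163}{973} = \frac{4828785025}{973}$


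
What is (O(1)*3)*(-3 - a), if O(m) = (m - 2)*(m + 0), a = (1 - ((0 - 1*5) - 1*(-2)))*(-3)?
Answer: -27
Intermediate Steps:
a = -12 (a = (1 - ((0 - 5) + 2))*(-3) = (1 - (-5 + 2))*(-3) = (1 - 1*(-3))*(-3) = (1 + 3)*(-3) = 4*(-3) = -12)
O(m) = m*(-2 + m) (O(m) = (-2 + m)*m = m*(-2 + m))
(O(1)*3)*(-3 - a) = ((1*(-2 + 1))*3)*(-3 - 1*(-12)) = ((1*(-1))*3)*(-3 + 12) = -1*3*9 = -3*9 = -27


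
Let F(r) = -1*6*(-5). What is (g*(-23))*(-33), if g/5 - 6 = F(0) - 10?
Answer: 98670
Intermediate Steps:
F(r) = 30 (F(r) = -6*(-5) = 30)
g = 130 (g = 30 + 5*(30 - 10) = 30 + 5*20 = 30 + 100 = 130)
(g*(-23))*(-33) = (130*(-23))*(-33) = -2990*(-33) = 98670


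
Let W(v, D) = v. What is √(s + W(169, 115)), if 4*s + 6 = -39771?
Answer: I*√39101/2 ≈ 98.87*I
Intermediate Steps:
s = -39777/4 (s = -3/2 + (¼)*(-39771) = -3/2 - 39771/4 = -39777/4 ≈ -9944.3)
√(s + W(169, 115)) = √(-39777/4 + 169) = √(-39101/4) = I*√39101/2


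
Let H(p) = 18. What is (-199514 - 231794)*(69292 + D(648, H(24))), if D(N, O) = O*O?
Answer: -30025937728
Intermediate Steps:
D(N, O) = O²
(-199514 - 231794)*(69292 + D(648, H(24))) = (-199514 - 231794)*(69292 + 18²) = -431308*(69292 + 324) = -431308*69616 = -30025937728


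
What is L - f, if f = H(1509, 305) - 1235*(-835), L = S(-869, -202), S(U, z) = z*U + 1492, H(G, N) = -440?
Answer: -853755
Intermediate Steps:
S(U, z) = 1492 + U*z (S(U, z) = U*z + 1492 = 1492 + U*z)
L = 177030 (L = 1492 - 869*(-202) = 1492 + 175538 = 177030)
f = 1030785 (f = -440 - 1235*(-835) = -440 + 1031225 = 1030785)
L - f = 177030 - 1*1030785 = 177030 - 1030785 = -853755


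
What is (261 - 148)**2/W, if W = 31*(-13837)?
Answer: -12769/428947 ≈ -0.029768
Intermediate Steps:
W = -428947
(261 - 148)**2/W = (261 - 148)**2/(-428947) = 113**2*(-1/428947) = 12769*(-1/428947) = -12769/428947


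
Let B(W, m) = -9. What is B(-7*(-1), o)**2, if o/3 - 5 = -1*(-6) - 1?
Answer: 81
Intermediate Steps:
o = 30 (o = 15 + 3*(-1*(-6) - 1) = 15 + 3*(6 - 1) = 15 + 3*5 = 15 + 15 = 30)
B(-7*(-1), o)**2 = (-9)**2 = 81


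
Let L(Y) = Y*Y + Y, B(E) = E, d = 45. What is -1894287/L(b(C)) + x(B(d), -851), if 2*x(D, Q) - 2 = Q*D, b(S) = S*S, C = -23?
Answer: -2684999246/140185 ≈ -19153.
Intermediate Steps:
b(S) = S**2
x(D, Q) = 1 + D*Q/2 (x(D, Q) = 1 + (Q*D)/2 = 1 + (D*Q)/2 = 1 + D*Q/2)
L(Y) = Y + Y**2 (L(Y) = Y**2 + Y = Y + Y**2)
-1894287/L(b(C)) + x(B(d), -851) = -1894287*1/(529*(1 + (-23)**2)) + (1 + (1/2)*45*(-851)) = -1894287*1/(529*(1 + 529)) + (1 - 38295/2) = -1894287/(529*530) - 38293/2 = -1894287/280370 - 38293/2 = -2684999246/140185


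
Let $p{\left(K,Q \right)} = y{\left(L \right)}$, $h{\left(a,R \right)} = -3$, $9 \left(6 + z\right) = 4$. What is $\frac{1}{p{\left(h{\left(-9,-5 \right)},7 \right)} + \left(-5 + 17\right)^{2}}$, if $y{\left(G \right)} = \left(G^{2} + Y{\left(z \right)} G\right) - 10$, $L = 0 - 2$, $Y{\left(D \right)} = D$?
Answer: $\frac{9}{1342} \approx 0.0067064$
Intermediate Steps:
$z = - \frac{50}{9}$ ($z = -6 + \frac{1}{9} \cdot 4 = -6 + \frac{4}{9} = - \frac{50}{9} \approx -5.5556$)
$L = -2$
$y{\left(G \right)} = -10 + G^{2} - \frac{50 G}{9}$ ($y{\left(G \right)} = \left(G^{2} - \frac{50 G}{9}\right) - 10 = -10 + G^{2} - \frac{50 G}{9}$)
$p{\left(K,Q \right)} = \frac{46}{9}$ ($p{\left(K,Q \right)} = -10 + \left(-2\right)^{2} - - \frac{100}{9} = -10 + 4 + \frac{100}{9} = \frac{46}{9}$)
$\frac{1}{p{\left(h{\left(-9,-5 \right)},7 \right)} + \left(-5 + 17\right)^{2}} = \frac{1}{\frac{46}{9} + \left(-5 + 17\right)^{2}} = \frac{1}{\frac{46}{9} + 12^{2}} = \frac{1}{\frac{46}{9} + 144} = \frac{1}{\frac{1342}{9}} = \frac{9}{1342}$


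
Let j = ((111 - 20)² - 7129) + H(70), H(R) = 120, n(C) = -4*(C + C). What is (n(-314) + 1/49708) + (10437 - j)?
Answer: 580440317/49708 ≈ 11677.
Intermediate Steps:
n(C) = -8*C
j = 1272 (j = ((111 - 20)² - 7129) + 120 = (91² - 7129) + 120 = (8281 - 7129) + 120 = 1152 + 120 = 1272)
(n(-314) + 1/49708) + (10437 - j) = (-8*(-314) + 1/49708) + (10437 - 1*1272) = (2512 + 1/49708) + (10437 - 1272) = 124866497/49708 + 9165 = 580440317/49708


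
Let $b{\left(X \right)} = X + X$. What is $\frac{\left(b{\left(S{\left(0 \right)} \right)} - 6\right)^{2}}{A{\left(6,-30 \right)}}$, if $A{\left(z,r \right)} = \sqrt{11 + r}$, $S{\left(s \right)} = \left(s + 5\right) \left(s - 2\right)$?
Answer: $- \frac{676 i \sqrt{19}}{19} \approx - 155.08 i$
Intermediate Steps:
$S{\left(s \right)} = \left(-2 + s\right) \left(5 + s\right)$ ($S{\left(s \right)} = \left(5 + s\right) \left(-2 + s\right) = \left(-2 + s\right) \left(5 + s\right)$)
$b{\left(X \right)} = 2 X$
$\frac{\left(b{\left(S{\left(0 \right)} \right)} - 6\right)^{2}}{A{\left(6,-30 \right)}} = \frac{\left(2 \left(-10 + 0^{2} + 3 \cdot 0\right) - 6\right)^{2}}{\sqrt{11 - 30}} = \frac{\left(2 \left(-10 + 0 + 0\right) - 6\right)^{2}}{\sqrt{-19}} = \frac{\left(2 \left(-10\right) - 6\right)^{2}}{i \sqrt{19}} = \left(-20 - 6\right)^{2} \left(- \frac{i \sqrt{19}}{19}\right) = \left(-26\right)^{2} \left(- \frac{i \sqrt{19}}{19}\right) = 676 \left(- \frac{i \sqrt{19}}{19}\right) = - \frac{676 i \sqrt{19}}{19}$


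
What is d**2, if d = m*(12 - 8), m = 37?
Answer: 21904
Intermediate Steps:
d = 148 (d = 37*(12 - 8) = 37*4 = 148)
d**2 = 148**2 = 21904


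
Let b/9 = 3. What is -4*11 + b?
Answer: -17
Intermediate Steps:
b = 27 (b = 9*3 = 27)
-4*11 + b = -4*11 + 27 = -44 + 27 = -17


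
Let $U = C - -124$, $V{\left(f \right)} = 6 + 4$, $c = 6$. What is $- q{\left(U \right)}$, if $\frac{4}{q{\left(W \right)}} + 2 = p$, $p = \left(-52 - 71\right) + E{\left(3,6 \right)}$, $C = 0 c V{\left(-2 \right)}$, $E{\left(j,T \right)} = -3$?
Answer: $\frac{1}{32} \approx 0.03125$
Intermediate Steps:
$V{\left(f \right)} = 10$
$C = 0$ ($C = 0 \cdot 6 \cdot 10 = 0 \cdot 10 = 0$)
$p = -126$ ($p = \left(-52 - 71\right) - 3 = -123 - 3 = -126$)
$U = 124$ ($U = 0 - -124 = 0 + 124 = 124$)
$q{\left(W \right)} = - \frac{1}{32}$ ($q{\left(W \right)} = \frac{4}{-2 - 126} = \frac{4}{-128} = 4 \left(- \frac{1}{128}\right) = - \frac{1}{32}$)
$- q{\left(U \right)} = \left(-1\right) \left(- \frac{1}{32}\right) = \frac{1}{32}$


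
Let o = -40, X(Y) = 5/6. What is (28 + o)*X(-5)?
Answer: -10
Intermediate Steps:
X(Y) = 5/6 (X(Y) = 5*(1/6) = 5/6)
(28 + o)*X(-5) = (28 - 40)*(5/6) = -12*5/6 = -10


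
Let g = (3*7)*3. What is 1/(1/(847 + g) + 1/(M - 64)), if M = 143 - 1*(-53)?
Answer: 60060/521 ≈ 115.28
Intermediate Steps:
g = 63 (g = 21*3 = 63)
M = 196 (M = 143 + 53 = 196)
1/(1/(847 + g) + 1/(M - 64)) = 1/(1/(847 + 63) + 1/(196 - 64)) = 1/(1/910 + 1/132) = 1/(521/60060) = 60060/521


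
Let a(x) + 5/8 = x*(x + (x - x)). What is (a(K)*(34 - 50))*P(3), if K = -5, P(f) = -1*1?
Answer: 390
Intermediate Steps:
P(f) = -1
a(x) = -5/8 + x**2 (a(x) = -5/8 + x*(x + (x - x)) = -5/8 + x*(x + 0) = -5/8 + x*x = -5/8 + x**2)
(a(K)*(34 - 50))*P(3) = ((-5/8 + (-5)**2)*(34 - 50))*(-1) = ((-5/8 + 25)*(-16))*(-1) = ((195/8)*(-16))*(-1) = -390*(-1) = 390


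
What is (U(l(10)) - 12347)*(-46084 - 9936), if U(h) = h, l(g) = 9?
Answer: 691174760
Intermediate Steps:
(U(l(10)) - 12347)*(-46084 - 9936) = (9 - 12347)*(-46084 - 9936) = -12338*(-56020) = 691174760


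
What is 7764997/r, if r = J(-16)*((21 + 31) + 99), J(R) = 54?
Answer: 7764997/8154 ≈ 952.29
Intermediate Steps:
r = 8154 (r = 54*((21 + 31) + 99) = 54*(52 + 99) = 54*151 = 8154)
7764997/r = 7764997/8154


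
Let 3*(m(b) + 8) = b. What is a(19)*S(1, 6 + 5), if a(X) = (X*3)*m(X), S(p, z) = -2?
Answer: 190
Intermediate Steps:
m(b) = -8 + b/3
a(X) = 3*X*(-8 + X/3) (a(X) = (X*3)*(-8 + X/3) = (3*X)*(-8 + X/3) = 3*X*(-8 + X/3))
a(19)*S(1, 6 + 5) = (19*(-24 + 19))*(-2) = (19*(-5))*(-2) = -95*(-2) = 190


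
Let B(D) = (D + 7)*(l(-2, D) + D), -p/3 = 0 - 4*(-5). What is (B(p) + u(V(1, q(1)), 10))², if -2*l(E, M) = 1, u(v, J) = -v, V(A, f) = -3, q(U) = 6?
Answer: 41203561/4 ≈ 1.0301e+7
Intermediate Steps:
l(E, M) = -½ (l(E, M) = -½*1 = -½)
p = -60 (p = -3*(0 - 4*(-5)) = -3*(0 + 20) = -3*20 = -60)
B(D) = (7 + D)*(-½ + D) (B(D) = (D + 7)*(-½ + D) = (7 + D)*(-½ + D))
(B(p) + u(V(1, q(1)), 10))² = ((-7/2 + (-60)² + (13/2)*(-60)) - 1*(-3))² = ((-7/2 + 3600 - 390) + 3)² = (6413/2 + 3)² = (6419/2)² = 41203561/4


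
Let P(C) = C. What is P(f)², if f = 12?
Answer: 144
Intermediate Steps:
P(f)² = 12² = 144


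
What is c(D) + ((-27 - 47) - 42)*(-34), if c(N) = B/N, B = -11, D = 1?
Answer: 3933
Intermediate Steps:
c(N) = -11/N
c(D) + ((-27 - 47) - 42)*(-34) = -11/1 + ((-27 - 47) - 42)*(-34) = -11*1 + (-74 - 42)*(-34) = -11 - 116*(-34) = -11 + 3944 = 3933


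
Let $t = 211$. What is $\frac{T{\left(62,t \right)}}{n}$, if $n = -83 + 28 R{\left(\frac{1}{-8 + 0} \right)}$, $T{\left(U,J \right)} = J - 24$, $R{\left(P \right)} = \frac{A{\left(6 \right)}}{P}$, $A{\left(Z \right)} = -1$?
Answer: $\frac{187}{141} \approx 1.3262$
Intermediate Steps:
$R{\left(P \right)} = - \frac{1}{P}$
$T{\left(U,J \right)} = -24 + J$
$n = 141$ ($n = -83 + 28 \left(- \frac{1}{\frac{1}{-8 + 0}}\right) = -83 + 28 \left(- \frac{1}{\frac{1}{-8}}\right) = -83 + 28 \left(- \frac{1}{- \frac{1}{8}}\right) = -83 + 28 \left(\left(-1\right) \left(-8\right)\right) = -83 + 28 \cdot 8 = -83 + 224 = 141$)
$\frac{T{\left(62,t \right)}}{n} = \frac{-24 + 211}{141} = 187 \cdot \frac{1}{141} = \frac{187}{141}$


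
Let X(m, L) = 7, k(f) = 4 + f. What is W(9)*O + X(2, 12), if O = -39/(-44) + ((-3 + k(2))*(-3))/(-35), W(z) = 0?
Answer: 7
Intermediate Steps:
O = 1761/1540 (O = -39/(-44) + ((-3 + (4 + 2))*(-3))/(-35) = -39*(-1/44) + ((-3 + 6)*(-3))*(-1/35) = 39/44 + (3*(-3))*(-1/35) = 39/44 - 9*(-1/35) = 39/44 + 9/35 = 1761/1540 ≈ 1.1435)
W(9)*O + X(2, 12) = 0*(1761/1540) + 7 = 0 + 7 = 7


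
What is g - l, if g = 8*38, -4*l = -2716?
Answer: -375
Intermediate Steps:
l = 679 (l = -¼*(-2716) = 679)
g = 304
g - l = 304 - 1*679 = 304 - 679 = -375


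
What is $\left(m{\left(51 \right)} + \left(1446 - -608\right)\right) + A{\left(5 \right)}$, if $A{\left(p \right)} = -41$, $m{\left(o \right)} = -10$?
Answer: $2003$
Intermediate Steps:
$\left(m{\left(51 \right)} + \left(1446 - -608\right)\right) + A{\left(5 \right)} = \left(-10 + \left(1446 - -608\right)\right) - 41 = \left(-10 + \left(1446 + 608\right)\right) - 41 = \left(-10 + 2054\right) - 41 = 2044 - 41 = 2003$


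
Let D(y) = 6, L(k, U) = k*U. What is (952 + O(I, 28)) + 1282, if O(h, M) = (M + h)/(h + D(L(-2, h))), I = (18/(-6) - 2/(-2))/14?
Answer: 91789/41 ≈ 2238.8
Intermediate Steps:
L(k, U) = U*k
I = -⅐ (I = (18*(-⅙) - 2*(-½))*(1/14) = (-3 + 1)*(1/14) = -2*1/14 = -⅐ ≈ -0.14286)
O(h, M) = (M + h)/(6 + h) (O(h, M) = (M + h)/(h + 6) = (M + h)/(6 + h))
(952 + O(I, 28)) + 1282 = (952 + (28 - ⅐)/(6 - ⅐)) + 1282 = (952 + (195/7)/(41/7)) + 1282 = (952 + (7/41)*(195/7)) + 1282 = (952 + 195/41) + 1282 = 39227/41 + 1282 = 91789/41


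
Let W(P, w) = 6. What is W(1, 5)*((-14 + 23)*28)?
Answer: 1512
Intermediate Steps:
W(1, 5)*((-14 + 23)*28) = 6*((-14 + 23)*28) = 6*(9*28) = 6*252 = 1512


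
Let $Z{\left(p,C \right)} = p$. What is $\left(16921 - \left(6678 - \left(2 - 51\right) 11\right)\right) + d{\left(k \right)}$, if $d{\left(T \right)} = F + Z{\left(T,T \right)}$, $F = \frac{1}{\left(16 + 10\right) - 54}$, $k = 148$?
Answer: $\frac{275855}{28} \approx 9852.0$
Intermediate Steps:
$F = - \frac{1}{28}$ ($F = \frac{1}{26 - 54} = \frac{1}{-28} = - \frac{1}{28} \approx -0.035714$)
$d{\left(T \right)} = - \frac{1}{28} + T$
$\left(16921 - \left(6678 - \left(2 - 51\right) 11\right)\right) + d{\left(k \right)} = \left(16921 - \left(6678 - \left(2 - 51\right) 11\right)\right) + \left(- \frac{1}{28} + 148\right) = \left(16921 - 7217\right) + \frac{4143}{28} = 9704 + \frac{4143}{28} = \frac{275855}{28}$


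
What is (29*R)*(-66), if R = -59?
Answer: 112926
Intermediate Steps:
(29*R)*(-66) = (29*(-59))*(-66) = -1711*(-66) = 112926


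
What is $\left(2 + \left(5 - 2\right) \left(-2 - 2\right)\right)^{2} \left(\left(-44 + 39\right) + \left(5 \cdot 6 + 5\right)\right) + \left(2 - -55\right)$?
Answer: $3057$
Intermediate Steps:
$\left(2 + \left(5 - 2\right) \left(-2 - 2\right)\right)^{2} \left(\left(-44 + 39\right) + \left(5 \cdot 6 + 5\right)\right) + \left(2 - -55\right) = \left(2 + 3 \left(-4\right)\right)^{2} \left(-5 + \left(30 + 5\right)\right) + \left(2 + 55\right) = \left(2 - 12\right)^{2} \left(-5 + 35\right) + 57 = \left(-10\right)^{2} \cdot 30 + 57 = 100 \cdot 30 + 57 = 3000 + 57 = 3057$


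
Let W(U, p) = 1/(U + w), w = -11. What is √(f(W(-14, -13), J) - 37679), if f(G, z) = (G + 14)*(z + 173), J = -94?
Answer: 2*I*√228601/5 ≈ 191.25*I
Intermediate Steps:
W(U, p) = 1/(-11 + U) (W(U, p) = 1/(U - 11) = 1/(-11 + U))
f(G, z) = (14 + G)*(173 + z)
√(f(W(-14, -13), J) - 37679) = √((2422 + 14*(-94) + 173/(-11 - 14) - 94/(-11 - 14)) - 37679) = √((2422 - 1316 + 173/(-25) - 94/(-25)) - 37679) = √((2422 - 1316 + 173*(-1/25) - 1/25*(-94)) - 37679) = √((2422 - 1316 - 173/25 + 94/25) - 37679) = √(27571/25 - 37679) = √(-914404/25) = 2*I*√228601/5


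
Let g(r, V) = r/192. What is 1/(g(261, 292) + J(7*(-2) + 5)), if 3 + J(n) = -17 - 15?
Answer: -64/2153 ≈ -0.029726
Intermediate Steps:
g(r, V) = r/192 (g(r, V) = r*(1/192) = r/192)
J(n) = -35 (J(n) = -3 + (-17 - 15) = -3 - 32 = -35)
1/(g(261, 292) + J(7*(-2) + 5)) = 1/((1/192)*261 - 35) = 1/(87/64 - 35) = 1/(-2153/64) = -64/2153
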